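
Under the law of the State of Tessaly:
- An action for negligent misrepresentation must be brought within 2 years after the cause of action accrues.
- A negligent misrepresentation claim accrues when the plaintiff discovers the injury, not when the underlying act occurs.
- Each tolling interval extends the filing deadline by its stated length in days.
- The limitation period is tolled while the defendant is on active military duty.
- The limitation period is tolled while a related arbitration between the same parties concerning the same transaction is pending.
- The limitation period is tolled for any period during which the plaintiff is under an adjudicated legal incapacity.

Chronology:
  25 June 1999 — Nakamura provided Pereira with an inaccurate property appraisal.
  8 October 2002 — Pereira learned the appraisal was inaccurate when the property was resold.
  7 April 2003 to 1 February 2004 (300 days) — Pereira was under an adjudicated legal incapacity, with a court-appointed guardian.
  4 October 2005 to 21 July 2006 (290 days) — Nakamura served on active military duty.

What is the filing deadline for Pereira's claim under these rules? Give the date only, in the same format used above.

Under the discovery rule, the claim accrued on 8 October 2002, when Pereira discovered the injury — not on the 25 June 1999 date of the underlying act.
Adding the 2 years base period to 8 October 2002 gives a deadline of 8 October 2004, before any tolling.
The period was tolled for 300 days by the plaintiff's legal incapacity (7 April 2003 to 1 February 2004), pushing the deadline to 4 August 2005.
By the time the defendant's active military service began on 4 October 2005, the limitation period had already expired on 4 August 2005; that interval cannot revive it.

4 August 2005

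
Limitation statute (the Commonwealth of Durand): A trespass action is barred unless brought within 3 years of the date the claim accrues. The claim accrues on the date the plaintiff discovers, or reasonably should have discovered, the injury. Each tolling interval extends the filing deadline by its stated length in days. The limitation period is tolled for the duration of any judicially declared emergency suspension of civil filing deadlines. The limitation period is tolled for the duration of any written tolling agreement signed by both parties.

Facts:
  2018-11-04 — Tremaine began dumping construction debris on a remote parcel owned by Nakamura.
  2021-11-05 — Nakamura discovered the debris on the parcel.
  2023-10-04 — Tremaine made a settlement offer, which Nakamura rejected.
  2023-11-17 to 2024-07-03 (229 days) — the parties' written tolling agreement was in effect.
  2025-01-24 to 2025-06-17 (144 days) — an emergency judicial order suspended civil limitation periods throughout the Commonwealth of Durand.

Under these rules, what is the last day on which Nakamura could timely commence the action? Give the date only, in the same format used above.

The claim did not accrue until Nakamura discovered the injury on 2021-11-05; the 2018-11-04 act date does not start the clock under the stated rule.
3 years from 2021-11-05 is 2024-11-05.
The period was tolled for 229 days by the written tolling agreement (2023-11-17 to 2024-07-03), pushing the deadline to 2025-06-22.
Because the emergency suspension of filing deadlines ran from 2025-01-24 to 2025-06-17, the deadline is extended by 144 days to 2025-11-13.
Nothing else in the chronology tolls or restarts the period.

2025-11-13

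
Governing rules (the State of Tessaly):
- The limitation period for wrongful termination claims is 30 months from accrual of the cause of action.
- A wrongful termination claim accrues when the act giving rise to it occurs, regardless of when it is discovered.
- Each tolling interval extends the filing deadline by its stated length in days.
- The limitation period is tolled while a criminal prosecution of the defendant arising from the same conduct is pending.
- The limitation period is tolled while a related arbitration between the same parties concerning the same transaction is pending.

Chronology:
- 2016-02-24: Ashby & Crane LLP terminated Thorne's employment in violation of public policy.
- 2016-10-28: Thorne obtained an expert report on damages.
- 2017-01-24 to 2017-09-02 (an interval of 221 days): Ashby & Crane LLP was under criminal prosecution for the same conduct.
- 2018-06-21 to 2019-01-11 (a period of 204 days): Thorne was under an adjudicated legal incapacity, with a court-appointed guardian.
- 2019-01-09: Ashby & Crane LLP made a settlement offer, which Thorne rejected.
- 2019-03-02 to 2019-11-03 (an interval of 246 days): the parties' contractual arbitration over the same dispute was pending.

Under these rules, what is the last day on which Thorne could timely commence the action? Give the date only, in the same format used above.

2019-12-04

The cause of action accrued on 2016-02-24, the date of the act.
Adding the 30 months base period to 2016-02-24 gives a deadline of 2018-08-24, before any tolling.
The period was tolled for 221 days by the pending criminal prosecution (2017-01-24 to 2017-09-02), pushing the deadline to 2019-04-02.
The pending related arbitration from 2019-03-02 to 2019-11-03 tolled the period for 246 days, extending the deadline to 2019-12-04.
The plaintiff's legal incapacity from 2018-06-21 to 2019-01-11 does not toll the period, because no stated rule makes the plaintiff's incapacity a tolling event.
Nothing else in the chronology tolls or restarts the period.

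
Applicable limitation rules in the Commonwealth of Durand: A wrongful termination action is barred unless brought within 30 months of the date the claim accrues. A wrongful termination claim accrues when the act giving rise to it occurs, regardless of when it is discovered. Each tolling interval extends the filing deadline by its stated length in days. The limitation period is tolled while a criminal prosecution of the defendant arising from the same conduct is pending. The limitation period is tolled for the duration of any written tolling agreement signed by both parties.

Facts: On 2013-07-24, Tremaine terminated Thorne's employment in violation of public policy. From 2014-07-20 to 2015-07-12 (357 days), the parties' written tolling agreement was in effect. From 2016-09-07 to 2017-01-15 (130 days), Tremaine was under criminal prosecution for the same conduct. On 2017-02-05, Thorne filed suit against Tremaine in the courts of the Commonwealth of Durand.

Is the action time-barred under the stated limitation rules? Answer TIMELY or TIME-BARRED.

The claim accrued on 2013-07-24, the date of the act.
30 months from 2013-07-24 is 2016-01-24.
Because the written tolling agreement ran from 2014-07-20 to 2015-07-12, the deadline is extended by 357 days to 2017-01-15.
Because the pending criminal prosecution ran from 2016-09-07 to 2017-01-15, the deadline is extended by 130 days to 2017-05-25.
Filing on 2017-02-05 beat the 2017-05-25 deadline — the action is timely.

TIMELY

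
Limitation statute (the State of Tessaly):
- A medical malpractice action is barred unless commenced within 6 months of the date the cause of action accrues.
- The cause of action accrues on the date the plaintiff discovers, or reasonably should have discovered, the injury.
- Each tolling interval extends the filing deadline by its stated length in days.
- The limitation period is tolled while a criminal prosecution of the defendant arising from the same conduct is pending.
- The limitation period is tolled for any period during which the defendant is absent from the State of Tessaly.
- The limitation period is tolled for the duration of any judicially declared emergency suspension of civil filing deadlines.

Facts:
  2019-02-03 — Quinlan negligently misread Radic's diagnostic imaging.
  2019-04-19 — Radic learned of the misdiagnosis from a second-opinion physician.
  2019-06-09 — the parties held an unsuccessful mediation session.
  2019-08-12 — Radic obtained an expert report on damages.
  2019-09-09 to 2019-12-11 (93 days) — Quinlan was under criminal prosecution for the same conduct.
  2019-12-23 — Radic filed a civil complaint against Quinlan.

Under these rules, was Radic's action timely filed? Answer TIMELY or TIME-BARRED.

The claim did not accrue until Radic discovered the injury on 2019-04-19; the 2019-02-03 act date does not start the clock under the stated rule.
Adding the 6 months base period to 2019-04-19 gives a deadline of 2019-10-19, before any tolling.
The period was tolled for 93 days by the pending criminal prosecution (2019-09-09 to 2019-12-11), pushing the deadline to 2020-01-20.
None of the other events listed affects the running of the period under the stated rules.
The 2019-12-23 filing precedes the 2020-01-20 deadline; the claim is timely.

TIMELY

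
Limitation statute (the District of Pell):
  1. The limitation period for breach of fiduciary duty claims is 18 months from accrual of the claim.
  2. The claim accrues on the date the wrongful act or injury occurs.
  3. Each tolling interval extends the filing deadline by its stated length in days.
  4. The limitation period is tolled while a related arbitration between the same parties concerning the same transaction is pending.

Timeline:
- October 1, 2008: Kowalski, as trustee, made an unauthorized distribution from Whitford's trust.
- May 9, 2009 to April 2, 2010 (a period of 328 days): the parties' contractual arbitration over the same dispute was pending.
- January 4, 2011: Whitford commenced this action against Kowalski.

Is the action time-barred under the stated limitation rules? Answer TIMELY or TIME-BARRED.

The claim accrued on October 1, 2008, the date of the act.
18 months from October 1, 2008 is April 1, 2010.
The pending related arbitration from May 9, 2009 to April 2, 2010 tolled the period for 328 days, extending the deadline to February 23, 2011.
Whitford filed on January 4, 2011, before the February 23, 2011 deadline, so the action is timely.

TIMELY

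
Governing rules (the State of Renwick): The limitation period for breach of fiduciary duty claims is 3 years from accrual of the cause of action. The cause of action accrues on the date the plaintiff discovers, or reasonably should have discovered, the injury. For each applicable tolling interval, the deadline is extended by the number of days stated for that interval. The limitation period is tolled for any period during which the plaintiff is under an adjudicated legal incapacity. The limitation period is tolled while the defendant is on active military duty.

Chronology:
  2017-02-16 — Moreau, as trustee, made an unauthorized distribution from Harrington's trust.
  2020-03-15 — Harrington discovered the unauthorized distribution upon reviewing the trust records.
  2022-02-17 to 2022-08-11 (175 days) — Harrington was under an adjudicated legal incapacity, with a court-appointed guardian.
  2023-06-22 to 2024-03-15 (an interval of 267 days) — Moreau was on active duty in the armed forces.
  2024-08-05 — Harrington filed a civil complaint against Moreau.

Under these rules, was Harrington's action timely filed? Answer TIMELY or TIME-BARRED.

Accrual is tied to discovery, so the period began on 2020-03-15 rather than on 2017-02-16 when the act occurred.
3 years from 2020-03-15 is 2023-03-15.
The plaintiff's legal incapacity from 2022-02-17 to 2022-08-11 tolled the period for 175 days, extending the deadline to 2023-09-06.
The defendant's active military service from 2023-06-22 to 2024-03-15 tolled the period for 267 days, extending the deadline to 2024-05-30.
Filing on 2024-08-05 missed the 2024-05-30 deadline — the action is time-barred.

TIME-BARRED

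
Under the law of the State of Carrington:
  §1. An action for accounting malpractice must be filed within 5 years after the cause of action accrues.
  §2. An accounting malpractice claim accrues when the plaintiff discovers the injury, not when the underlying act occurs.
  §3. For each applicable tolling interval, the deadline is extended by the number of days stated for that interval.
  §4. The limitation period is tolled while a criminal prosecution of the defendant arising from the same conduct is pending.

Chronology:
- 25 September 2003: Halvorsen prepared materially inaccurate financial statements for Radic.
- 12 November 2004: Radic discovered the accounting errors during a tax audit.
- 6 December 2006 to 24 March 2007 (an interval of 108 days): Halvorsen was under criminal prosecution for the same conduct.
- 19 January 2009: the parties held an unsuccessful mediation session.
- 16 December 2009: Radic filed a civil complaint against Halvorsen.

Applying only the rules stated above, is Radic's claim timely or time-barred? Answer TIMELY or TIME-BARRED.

Under the discovery rule, the claim accrued on 12 November 2004, when Radic discovered the injury — not on the 25 September 2003 date of the underlying act.
Adding the 5 years base period to 12 November 2004 gives a deadline of 12 November 2009, before any tolling.
Because the pending criminal prosecution ran from 6 December 2006 to 24 March 2007, the deadline is extended by 108 days to 28 February 2010.
Nothing else in the chronology tolls or restarts the period.
Filing on 16 December 2009 beat the 28 February 2010 deadline — the action is timely.

TIMELY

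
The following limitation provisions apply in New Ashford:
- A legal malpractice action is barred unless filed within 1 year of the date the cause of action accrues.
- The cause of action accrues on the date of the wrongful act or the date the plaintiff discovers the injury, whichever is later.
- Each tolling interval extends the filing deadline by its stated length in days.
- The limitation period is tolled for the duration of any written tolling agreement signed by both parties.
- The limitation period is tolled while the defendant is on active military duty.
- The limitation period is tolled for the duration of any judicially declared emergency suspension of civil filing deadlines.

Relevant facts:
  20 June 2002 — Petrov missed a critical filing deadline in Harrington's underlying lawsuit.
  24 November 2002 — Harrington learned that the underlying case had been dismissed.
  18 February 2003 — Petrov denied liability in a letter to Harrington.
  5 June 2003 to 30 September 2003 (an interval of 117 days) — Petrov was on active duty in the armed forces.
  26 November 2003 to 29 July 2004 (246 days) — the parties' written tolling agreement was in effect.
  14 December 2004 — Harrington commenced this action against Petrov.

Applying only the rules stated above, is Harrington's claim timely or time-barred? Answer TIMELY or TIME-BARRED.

TIME-BARRED

Because discovery on 24 November 2002 post-dates the 20 June 2002 act, accrual under the later-of rule falls on 24 November 2002.
1 year from 24 November 2002 is 24 November 2003.
Because the defendant's active military service ran from 5 June 2003 to 30 September 2003, the deadline is extended by 117 days to 20 March 2004.
The written tolling agreement from 26 November 2003 to 29 July 2004 tolled the period for 246 days, extending the deadline to 21 November 2004.
The other events in the timeline have no effect on the limitation period under the stated rules.
Filing on 14 December 2004 missed the 21 November 2004 deadline — the action is time-barred.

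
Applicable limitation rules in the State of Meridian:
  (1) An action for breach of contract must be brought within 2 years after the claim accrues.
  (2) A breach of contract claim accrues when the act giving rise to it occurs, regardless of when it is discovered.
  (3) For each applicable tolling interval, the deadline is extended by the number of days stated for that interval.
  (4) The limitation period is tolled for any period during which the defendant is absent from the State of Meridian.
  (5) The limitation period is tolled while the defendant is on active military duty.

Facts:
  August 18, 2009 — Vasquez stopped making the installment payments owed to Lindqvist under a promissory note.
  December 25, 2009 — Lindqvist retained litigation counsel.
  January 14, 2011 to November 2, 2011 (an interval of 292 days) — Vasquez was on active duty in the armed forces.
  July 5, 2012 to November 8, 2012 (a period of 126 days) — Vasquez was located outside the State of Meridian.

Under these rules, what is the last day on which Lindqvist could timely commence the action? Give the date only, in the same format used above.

The limitation period began to run on August 18, 2009.
2 years from August 18, 2009 is August 18, 2011.
The period was tolled for 292 days by the defendant's active military service (January 14, 2011 to November 2, 2011), pushing the deadline to June 5, 2012.
The defendant's absence from the jurisdiction starting July 5, 2012 came too late — the period had run on June 5, 2012 — and so does not extend the deadline.
None of the other events listed affects the running of the period under the stated rules.

June 5, 2012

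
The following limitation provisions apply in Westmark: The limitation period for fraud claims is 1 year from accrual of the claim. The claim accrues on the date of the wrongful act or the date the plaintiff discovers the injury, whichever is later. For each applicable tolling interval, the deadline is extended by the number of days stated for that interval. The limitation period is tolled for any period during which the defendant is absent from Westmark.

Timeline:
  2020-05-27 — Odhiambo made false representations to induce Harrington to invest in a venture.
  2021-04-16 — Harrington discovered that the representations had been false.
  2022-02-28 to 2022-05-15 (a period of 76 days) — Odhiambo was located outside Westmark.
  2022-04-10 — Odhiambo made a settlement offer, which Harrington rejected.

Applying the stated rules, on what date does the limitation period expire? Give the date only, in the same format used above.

2022-07-01

Taking the later of the act (2020-05-27) and discovery (2021-04-16), the claim accrued on 2021-04-16.
The untolled deadline — 1 year after 2021-04-16 — is 2022-04-16.
The defendant's absence from the jurisdiction from 2022-02-28 to 2022-05-15 tolled the period for 76 days, extending the deadline to 2022-07-01.
The other events in the timeline have no effect on the limitation period under the stated rules.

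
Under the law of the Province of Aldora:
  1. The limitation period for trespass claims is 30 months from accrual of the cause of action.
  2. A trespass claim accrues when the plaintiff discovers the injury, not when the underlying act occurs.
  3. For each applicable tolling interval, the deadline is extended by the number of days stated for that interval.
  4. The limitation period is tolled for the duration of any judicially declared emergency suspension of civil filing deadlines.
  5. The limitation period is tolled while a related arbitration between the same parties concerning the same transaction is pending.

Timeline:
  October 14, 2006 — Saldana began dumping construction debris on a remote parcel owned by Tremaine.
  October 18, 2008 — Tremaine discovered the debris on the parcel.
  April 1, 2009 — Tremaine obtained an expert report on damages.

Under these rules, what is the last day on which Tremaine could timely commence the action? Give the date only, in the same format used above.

Accrual is tied to discovery, so the period began on October 18, 2008 rather than on October 14, 2006 when the act occurred.
The untolled deadline — 30 months after October 18, 2008 — is April 18, 2011.
Nothing else in the chronology tolls or restarts the period.

April 18, 2011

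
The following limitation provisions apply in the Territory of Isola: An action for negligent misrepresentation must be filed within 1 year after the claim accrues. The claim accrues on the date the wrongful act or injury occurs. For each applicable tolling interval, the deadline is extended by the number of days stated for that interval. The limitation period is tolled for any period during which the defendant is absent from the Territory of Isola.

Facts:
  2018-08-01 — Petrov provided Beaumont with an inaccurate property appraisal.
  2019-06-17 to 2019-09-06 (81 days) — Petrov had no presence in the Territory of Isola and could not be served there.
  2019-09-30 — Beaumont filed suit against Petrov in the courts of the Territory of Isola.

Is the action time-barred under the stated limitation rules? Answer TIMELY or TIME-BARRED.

The claim accrued on 2018-08-01, when the wrongful act occurred.
Adding the 1 year base period to 2018-08-01 gives a deadline of 2019-08-01, before any tolling.
Because the defendant's absence from the jurisdiction ran from 2019-06-17 to 2019-09-06, the deadline is extended by 81 days to 2019-10-21.
The 2019-09-30 filing precedes the 2019-10-21 deadline; the claim is timely.

TIMELY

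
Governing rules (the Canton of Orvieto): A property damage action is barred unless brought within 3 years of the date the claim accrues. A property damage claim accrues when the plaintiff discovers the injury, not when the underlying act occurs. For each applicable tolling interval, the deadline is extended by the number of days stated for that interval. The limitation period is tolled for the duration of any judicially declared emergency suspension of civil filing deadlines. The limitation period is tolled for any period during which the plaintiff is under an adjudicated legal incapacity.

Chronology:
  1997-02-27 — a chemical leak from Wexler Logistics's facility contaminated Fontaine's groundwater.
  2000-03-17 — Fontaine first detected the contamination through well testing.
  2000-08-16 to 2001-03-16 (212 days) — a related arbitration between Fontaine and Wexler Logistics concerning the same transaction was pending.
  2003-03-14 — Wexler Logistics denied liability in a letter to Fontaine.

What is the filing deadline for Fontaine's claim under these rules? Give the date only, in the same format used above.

2003-03-17

Under the discovery rule, the claim accrued on 2000-03-17, when Fontaine discovered the injury — not on the 1997-02-27 date of the underlying act.
The untolled deadline — 3 years after 2000-03-17 — is 2003-03-17.
No stated provision tolls the period for a pending arbitration, so the interval from 2000-08-16 to 2001-03-16 has no effect on the deadline.
None of the other events listed affects the running of the period under the stated rules.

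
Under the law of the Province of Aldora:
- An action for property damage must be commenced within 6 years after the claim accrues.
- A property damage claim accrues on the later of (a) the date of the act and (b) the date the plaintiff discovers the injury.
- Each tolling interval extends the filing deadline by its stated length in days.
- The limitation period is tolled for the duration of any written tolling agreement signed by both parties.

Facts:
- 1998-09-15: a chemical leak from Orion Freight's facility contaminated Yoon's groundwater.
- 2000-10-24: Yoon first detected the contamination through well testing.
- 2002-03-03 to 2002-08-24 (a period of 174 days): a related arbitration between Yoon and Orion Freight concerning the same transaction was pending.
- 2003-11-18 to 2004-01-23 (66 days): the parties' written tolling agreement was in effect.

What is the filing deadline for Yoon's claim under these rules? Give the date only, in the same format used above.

The claim accrued on 2000-10-24 — the later of the 1998-09-15 act and the 2000-10-24 discovery.
6 years from 2000-10-24 is 2006-10-24.
The written tolling agreement from 2003-11-18 to 2004-01-23 tolled the period for 66 days, extending the deadline to 2006-12-29.
Although a pending arbitration ran from 2002-03-03 to 2002-08-24, the stated rules do not make that a tolling event, so it is disregarded.

2006-12-29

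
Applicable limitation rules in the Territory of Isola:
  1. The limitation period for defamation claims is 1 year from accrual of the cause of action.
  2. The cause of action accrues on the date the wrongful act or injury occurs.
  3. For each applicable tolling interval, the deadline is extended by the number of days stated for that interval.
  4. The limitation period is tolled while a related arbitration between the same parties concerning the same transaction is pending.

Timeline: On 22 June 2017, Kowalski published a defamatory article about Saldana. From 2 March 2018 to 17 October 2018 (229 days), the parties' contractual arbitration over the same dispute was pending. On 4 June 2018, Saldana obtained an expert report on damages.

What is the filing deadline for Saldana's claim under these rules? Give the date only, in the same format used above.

The cause of action accrued on 22 June 2017, the date of the act.
1 year from 22 June 2017 is 22 June 2018.
The period was tolled for 229 days by the pending related arbitration (2 March 2018 to 17 October 2018), pushing the deadline to 6 February 2019.
The other events in the timeline have no effect on the limitation period under the stated rules.

6 February 2019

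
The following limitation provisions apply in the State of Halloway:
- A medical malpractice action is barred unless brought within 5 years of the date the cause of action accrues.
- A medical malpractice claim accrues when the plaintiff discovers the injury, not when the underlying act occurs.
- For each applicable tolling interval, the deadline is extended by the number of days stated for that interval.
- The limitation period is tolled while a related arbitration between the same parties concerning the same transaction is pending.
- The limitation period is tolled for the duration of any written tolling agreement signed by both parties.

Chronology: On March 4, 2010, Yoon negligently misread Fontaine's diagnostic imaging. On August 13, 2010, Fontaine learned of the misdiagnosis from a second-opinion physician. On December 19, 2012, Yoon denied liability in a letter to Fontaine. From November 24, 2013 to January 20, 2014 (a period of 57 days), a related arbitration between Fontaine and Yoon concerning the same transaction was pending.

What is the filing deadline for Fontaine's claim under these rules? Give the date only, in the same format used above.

October 9, 2015

The claim did not accrue until Fontaine discovered the injury on August 13, 2010; the March 4, 2010 act date does not start the clock under the stated rule.
Adding the 5 years base period to August 13, 2010 gives a deadline of August 13, 2015, before any tolling.
Because the pending related arbitration ran from November 24, 2013 to January 20, 2014, the deadline is extended by 57 days to October 9, 2015.
The other events in the timeline have no effect on the limitation period under the stated rules.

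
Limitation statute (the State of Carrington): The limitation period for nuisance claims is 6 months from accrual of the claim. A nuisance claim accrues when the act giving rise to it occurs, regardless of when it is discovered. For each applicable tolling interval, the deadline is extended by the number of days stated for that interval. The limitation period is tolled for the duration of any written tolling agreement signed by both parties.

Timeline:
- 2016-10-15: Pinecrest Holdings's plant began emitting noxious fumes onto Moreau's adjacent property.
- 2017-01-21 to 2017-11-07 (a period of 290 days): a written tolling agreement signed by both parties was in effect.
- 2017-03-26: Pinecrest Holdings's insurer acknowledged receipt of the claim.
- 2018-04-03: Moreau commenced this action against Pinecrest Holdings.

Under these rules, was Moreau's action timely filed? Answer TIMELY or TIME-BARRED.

The claim accrued on 2016-10-15, when the wrongful act occurred.
6 months from 2016-10-15 is 2017-04-15.
Because the written tolling agreement ran from 2017-01-21 to 2017-11-07, the deadline is extended by 290 days to 2018-01-30.
Nothing else in the chronology tolls or restarts the period.
The 2018-04-03 filing falls after the 2018-01-30 deadline; the claim is time-barred.

TIME-BARRED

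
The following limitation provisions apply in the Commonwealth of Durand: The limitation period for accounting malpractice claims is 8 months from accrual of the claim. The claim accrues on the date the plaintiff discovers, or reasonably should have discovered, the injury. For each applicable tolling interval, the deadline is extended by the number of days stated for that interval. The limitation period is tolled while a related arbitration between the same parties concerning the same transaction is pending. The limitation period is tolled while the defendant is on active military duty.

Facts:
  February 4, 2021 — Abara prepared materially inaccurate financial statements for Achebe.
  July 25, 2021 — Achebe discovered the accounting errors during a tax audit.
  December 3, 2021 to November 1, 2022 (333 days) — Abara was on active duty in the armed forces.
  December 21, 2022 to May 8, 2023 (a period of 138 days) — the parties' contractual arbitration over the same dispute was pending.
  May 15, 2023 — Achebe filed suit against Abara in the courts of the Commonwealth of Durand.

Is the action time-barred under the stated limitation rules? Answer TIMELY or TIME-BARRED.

TIMELY

Accrual is tied to discovery, so the period began on July 25, 2021 rather than on February 4, 2021 when the act occurred.
8 months from July 25, 2021 is March 25, 2022.
The defendant's active military service from December 3, 2021 to November 1, 2022 tolled the period for 333 days, extending the deadline to February 21, 2023.
The pending related arbitration from December 21, 2022 to May 8, 2023 tolled the period for 138 days, extending the deadline to July 9, 2023.
The May 15, 2023 filing precedes the July 9, 2023 deadline; the claim is timely.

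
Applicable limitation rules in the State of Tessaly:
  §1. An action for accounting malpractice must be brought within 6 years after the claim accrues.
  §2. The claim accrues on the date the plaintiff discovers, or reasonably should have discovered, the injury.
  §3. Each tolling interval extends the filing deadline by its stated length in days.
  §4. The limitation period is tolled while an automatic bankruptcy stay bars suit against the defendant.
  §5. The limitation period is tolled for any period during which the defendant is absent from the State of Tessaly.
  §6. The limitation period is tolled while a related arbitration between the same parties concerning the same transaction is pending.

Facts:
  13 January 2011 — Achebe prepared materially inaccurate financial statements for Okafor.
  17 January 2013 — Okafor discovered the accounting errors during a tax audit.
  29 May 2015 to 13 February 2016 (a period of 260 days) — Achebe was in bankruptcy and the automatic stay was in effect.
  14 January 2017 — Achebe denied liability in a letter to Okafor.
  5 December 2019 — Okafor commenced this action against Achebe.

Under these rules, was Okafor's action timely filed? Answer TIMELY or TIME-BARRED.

Accrual is tied to discovery, so the period began on 17 January 2013 rather than on 13 January 2011 when the act occurred.
6 years from 17 January 2013 is 17 January 2019.
The automatic bankruptcy stay from 29 May 2015 to 13 February 2016 tolled the period for 260 days, extending the deadline to 4 October 2019.
None of the other events listed affects the running of the period under the stated rules.
Filing on 5 December 2019 missed the 4 October 2019 deadline — the action is time-barred.

TIME-BARRED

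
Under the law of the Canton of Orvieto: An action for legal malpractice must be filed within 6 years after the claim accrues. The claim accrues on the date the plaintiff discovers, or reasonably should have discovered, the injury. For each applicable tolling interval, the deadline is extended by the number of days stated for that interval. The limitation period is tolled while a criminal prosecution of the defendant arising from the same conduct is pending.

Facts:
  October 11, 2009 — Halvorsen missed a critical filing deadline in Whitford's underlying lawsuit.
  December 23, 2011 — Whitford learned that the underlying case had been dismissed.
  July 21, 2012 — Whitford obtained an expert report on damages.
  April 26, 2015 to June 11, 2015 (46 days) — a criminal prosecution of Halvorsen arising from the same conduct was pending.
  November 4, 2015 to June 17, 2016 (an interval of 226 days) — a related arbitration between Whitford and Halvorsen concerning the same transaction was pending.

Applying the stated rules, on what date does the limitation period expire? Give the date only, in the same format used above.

Accrual is tied to discovery, so the period began on December 23, 2011 rather than on October 11, 2009 when the act occurred.
The untolled deadline — 6 years after December 23, 2011 — is December 23, 2017.
The period was tolled for 46 days by the pending criminal prosecution (April 26, 2015 to June 11, 2015), pushing the deadline to February 7, 2018.
No stated provision tolls the period for a pending arbitration, so the interval from November 4, 2015 to June 17, 2016 has no effect on the deadline.
None of the other events listed affects the running of the period under the stated rules.

February 7, 2018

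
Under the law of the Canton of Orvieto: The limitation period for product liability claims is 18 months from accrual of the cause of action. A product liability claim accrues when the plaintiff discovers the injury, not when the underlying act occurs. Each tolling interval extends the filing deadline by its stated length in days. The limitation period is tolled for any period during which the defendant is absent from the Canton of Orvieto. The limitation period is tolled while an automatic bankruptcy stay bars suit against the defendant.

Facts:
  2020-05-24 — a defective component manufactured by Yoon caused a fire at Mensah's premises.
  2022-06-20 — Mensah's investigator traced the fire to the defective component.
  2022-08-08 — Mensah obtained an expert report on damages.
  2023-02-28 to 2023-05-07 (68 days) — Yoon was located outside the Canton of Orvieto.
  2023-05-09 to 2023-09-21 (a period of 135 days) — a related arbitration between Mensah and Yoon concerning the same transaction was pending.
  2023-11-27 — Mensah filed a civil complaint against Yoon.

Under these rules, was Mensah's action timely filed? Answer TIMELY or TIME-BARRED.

TIMELY

Accrual is tied to discovery, so the period began on 2022-06-20 rather than on 2020-05-24 when the act occurred.
The untolled deadline — 18 months after 2022-06-20 — is 2023-12-20.
The period was tolled for 68 days by the defendant's absence from the jurisdiction (2023-02-28 to 2023-05-07), pushing the deadline to 2024-02-26.
Although a pending arbitration ran from 2023-05-09 to 2023-09-21, the stated rules do not make that a tolling event, so it is disregarded.
None of the other events listed affects the running of the period under the stated rules.
Filing on 2023-11-27 beat the 2024-02-26 deadline — the action is timely.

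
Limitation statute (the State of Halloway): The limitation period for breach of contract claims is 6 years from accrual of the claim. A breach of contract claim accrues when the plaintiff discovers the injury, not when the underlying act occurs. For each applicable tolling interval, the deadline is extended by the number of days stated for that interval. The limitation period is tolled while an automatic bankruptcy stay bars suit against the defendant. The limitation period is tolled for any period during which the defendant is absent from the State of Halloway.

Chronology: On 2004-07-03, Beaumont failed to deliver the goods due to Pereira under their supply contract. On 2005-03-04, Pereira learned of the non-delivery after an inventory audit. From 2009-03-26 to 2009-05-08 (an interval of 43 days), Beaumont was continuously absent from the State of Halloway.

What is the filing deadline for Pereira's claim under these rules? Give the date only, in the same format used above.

2011-04-16

Under the discovery rule, the claim accrued on 2005-03-04, when Pereira discovered the injury — not on the 2004-07-03 date of the underlying act.
Adding the 6 years base period to 2005-03-04 gives a deadline of 2011-03-04, before any tolling.
Because the defendant's absence from the jurisdiction ran from 2009-03-26 to 2009-05-08, the deadline is extended by 43 days to 2011-04-16.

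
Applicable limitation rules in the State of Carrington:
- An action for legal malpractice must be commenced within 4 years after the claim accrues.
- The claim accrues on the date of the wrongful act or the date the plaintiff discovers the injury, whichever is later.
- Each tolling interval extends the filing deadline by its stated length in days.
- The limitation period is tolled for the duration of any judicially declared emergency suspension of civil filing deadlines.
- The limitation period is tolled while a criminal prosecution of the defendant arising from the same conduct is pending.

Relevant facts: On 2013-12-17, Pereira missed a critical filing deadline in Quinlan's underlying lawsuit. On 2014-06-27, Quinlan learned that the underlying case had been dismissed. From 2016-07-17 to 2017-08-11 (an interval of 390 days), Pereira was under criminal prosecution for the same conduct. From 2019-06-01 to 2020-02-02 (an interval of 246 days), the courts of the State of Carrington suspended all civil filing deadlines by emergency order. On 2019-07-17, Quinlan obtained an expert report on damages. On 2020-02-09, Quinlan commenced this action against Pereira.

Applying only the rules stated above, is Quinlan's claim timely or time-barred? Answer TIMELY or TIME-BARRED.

TIMELY

Taking the later of the act (2013-12-17) and discovery (2014-06-27), the claim accrued on 2014-06-27.
4 years from 2014-06-27 is 2018-06-27.
The pending criminal prosecution from 2016-07-17 to 2017-08-11 tolled the period for 390 days, extending the deadline to 2019-07-22.
The emergency suspension of filing deadlines from 2019-06-01 to 2020-02-02 tolled the period for 246 days, extending the deadline to 2020-03-24.
Nothing else in the chronology tolls or restarts the period.
Filing on 2020-02-09 beat the 2020-03-24 deadline — the action is timely.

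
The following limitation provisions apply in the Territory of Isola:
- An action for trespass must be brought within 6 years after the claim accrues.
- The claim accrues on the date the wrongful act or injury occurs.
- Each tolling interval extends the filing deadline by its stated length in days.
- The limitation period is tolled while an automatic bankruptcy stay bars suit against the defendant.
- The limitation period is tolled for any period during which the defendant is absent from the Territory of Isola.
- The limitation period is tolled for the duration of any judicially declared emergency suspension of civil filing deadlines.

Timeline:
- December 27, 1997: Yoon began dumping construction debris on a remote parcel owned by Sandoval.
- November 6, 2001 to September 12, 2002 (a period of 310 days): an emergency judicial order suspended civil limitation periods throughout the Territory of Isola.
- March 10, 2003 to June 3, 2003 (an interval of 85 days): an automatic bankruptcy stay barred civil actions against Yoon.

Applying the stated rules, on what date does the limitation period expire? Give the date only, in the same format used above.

January 25, 2005

The claim accrued on December 27, 1997, the date of the act.
6 years from December 27, 1997 is December 27, 2003.
The emergency suspension of filing deadlines from November 6, 2001 to September 12, 2002 tolled the period for 310 days, extending the deadline to November 1, 2004.
Because the automatic bankruptcy stay ran from March 10, 2003 to June 3, 2003, the deadline is extended by 85 days to January 25, 2005.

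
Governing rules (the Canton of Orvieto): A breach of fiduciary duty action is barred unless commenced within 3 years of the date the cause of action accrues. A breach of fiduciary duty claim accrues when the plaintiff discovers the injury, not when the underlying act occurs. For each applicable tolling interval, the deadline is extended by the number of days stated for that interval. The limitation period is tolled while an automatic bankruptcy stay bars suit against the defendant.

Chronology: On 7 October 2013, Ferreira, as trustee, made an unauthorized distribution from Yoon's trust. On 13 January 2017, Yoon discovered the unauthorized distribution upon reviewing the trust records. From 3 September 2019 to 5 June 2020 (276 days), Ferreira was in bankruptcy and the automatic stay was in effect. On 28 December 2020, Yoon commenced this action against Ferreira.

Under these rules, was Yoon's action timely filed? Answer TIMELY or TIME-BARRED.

Accrual is tied to discovery, so the period began on 13 January 2017 rather than on 7 October 2013 when the act occurred.
3 years from 13 January 2017 is 13 January 2020.
The automatic bankruptcy stay from 3 September 2019 to 5 June 2020 tolled the period for 276 days, extending the deadline to 15 October 2020.
The 28 December 2020 filing falls after the 15 October 2020 deadline; the claim is time-barred.

TIME-BARRED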